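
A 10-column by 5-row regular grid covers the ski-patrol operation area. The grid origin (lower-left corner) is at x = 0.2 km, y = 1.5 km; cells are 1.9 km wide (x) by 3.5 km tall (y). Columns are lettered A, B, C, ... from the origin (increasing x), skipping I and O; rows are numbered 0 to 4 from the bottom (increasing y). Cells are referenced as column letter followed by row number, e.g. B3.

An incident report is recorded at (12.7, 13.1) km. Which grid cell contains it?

G3

Column index: ⌊(12.7 − 0.2) / 1.9⌋ = ⌊6.579⌋ = 6 → column G
Row offset from origin: ⌊(13.1 − 1.5) / 3.5⌋ = ⌊3.314⌋ = 3 → row 3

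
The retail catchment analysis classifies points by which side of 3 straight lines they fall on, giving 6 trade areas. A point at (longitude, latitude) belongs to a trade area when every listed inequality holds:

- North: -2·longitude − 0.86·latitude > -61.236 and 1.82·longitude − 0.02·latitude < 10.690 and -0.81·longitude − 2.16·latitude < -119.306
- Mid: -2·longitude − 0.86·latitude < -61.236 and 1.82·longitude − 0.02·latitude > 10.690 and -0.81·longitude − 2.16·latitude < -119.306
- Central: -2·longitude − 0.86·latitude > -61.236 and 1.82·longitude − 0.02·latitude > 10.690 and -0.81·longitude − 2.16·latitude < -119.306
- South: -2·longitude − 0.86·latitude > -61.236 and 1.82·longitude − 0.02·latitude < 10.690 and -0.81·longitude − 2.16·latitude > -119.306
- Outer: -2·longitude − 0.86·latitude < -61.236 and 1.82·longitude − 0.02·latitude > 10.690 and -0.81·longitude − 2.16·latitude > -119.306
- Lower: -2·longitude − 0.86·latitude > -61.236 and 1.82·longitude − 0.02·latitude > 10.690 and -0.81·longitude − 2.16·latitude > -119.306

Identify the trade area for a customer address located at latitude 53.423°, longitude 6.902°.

Central

-2·6.902 − 0.86·53.423 = -59.748, which is > -61.236
1.82·6.902 − 0.02·53.423 = 11.493, which is > 10.690
-0.81·6.902 − 2.16·53.423 = -120.984, which is < -119.306
This sign pattern matches Central.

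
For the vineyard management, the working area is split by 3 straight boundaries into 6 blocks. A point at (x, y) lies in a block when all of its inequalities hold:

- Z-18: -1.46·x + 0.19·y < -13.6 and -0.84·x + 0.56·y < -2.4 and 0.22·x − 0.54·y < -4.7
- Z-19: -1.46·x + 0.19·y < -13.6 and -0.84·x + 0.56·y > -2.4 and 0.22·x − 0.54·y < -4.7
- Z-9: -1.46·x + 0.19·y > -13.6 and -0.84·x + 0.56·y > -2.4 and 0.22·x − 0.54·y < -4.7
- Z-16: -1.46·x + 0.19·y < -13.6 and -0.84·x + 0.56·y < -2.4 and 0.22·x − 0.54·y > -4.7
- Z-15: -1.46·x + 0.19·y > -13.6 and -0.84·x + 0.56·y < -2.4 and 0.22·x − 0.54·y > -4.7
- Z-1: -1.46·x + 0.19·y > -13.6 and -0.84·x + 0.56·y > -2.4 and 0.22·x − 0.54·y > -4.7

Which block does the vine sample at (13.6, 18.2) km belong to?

-1.46·13.6 + 0.19·18.2 = -16.398, which is < -13.6
-0.84·13.6 + 0.56·18.2 = -1.232, which is > -2.4
0.22·13.6 − 0.54·18.2 = -6.836, which is < -4.7
This sign pattern matches Z-19.

Z-19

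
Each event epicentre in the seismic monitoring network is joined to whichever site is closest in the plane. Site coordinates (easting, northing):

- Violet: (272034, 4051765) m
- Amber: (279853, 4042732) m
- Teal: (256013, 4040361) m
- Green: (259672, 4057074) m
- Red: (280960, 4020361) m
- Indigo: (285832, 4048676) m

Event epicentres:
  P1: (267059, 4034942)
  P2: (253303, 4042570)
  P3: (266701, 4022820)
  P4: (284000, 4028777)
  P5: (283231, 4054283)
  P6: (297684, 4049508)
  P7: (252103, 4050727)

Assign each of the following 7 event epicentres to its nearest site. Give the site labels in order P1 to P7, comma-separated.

Teal, Teal, Red, Red, Indigo, Indigo, Green

P1 → Teal (d²=151379677.00)
P2 → Teal (d²=12223781.00)
P3 → Red (d²=209365762.00)
P4 → Red (d²=80070656.00)
P5 → Indigo (d²=38203650.00)
P6 → Indigo (d²=141162128.00)
P7 → Green (d²=97574170.00)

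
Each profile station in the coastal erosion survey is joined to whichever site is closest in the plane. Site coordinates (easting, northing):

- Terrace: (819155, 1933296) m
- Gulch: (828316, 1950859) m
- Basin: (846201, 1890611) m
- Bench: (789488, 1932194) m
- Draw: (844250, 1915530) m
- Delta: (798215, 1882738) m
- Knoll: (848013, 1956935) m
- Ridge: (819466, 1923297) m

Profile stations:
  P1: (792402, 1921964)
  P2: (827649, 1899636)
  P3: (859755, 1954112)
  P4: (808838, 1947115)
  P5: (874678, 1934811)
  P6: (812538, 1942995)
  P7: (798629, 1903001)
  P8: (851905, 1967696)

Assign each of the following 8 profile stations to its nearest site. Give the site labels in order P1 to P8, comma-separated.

Bench, Basin, Knoll, Terrace, Knoll, Terrace, Delta, Knoll

P1 → Bench (d²=113144296.00)
P2 → Basin (d²=425627329.00)
P3 → Knoll (d²=145843893.00)
P4 → Terrace (d²=297405250.00)
P5 → Knoll (d²=1200493601.00)
P6 → Terrace (d²=137855290.00)
P7 → Delta (d²=410760565.00)
P8 → Knoll (d²=130946785.00)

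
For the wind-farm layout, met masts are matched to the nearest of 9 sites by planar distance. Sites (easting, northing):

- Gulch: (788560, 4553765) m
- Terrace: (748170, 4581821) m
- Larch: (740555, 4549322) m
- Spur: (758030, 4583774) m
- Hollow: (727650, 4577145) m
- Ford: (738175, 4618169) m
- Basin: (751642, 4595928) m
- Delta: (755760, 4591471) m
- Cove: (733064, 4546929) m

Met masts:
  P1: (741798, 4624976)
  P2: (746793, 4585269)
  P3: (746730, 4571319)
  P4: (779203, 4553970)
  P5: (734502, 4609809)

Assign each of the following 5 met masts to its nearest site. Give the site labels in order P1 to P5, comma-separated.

Ford, Terrace, Terrace, Gulch, Ford

P1 → Ford (d²=59461378.00)
P2 → Terrace (d²=13784833.00)
P3 → Terrace (d²=112365604.00)
P4 → Gulch (d²=87595474.00)
P5 → Ford (d²=83380529.00)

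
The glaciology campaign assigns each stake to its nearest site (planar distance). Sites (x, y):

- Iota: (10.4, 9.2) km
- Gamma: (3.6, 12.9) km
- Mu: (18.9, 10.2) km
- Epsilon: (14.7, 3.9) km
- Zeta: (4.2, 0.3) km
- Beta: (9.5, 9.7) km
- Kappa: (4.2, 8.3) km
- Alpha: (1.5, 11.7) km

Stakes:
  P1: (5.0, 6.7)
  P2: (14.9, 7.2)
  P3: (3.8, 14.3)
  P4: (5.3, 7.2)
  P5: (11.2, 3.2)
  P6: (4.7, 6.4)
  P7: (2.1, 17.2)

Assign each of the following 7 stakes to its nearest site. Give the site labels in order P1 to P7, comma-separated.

Kappa, Epsilon, Gamma, Kappa, Epsilon, Kappa, Gamma

P1 → Kappa (d²=3.20)
P2 → Epsilon (d²=10.93)
P3 → Gamma (d²=2.00)
P4 → Kappa (d²=2.42)
P5 → Epsilon (d²=12.74)
P6 → Kappa (d²=3.86)
P7 → Gamma (d²=20.74)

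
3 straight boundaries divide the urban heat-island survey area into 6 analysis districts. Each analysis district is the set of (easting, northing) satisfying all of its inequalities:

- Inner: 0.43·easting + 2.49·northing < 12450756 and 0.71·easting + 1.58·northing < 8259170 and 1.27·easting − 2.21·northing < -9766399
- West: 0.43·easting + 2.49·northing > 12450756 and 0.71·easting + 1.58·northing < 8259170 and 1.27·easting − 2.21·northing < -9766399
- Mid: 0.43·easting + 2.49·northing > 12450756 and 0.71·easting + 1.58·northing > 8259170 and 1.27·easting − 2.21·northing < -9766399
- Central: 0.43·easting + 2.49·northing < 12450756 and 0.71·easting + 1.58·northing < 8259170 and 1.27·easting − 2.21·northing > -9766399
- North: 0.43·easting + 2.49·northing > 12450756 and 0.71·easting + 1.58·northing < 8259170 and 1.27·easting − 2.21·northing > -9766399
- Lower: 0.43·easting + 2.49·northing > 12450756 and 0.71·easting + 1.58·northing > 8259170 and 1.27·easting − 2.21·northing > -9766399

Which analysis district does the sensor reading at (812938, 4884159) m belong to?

Lower

0.43·812938 + 2.49·4884159 = 12511119.250, which is > 12450756
0.71·812938 + 1.58·4884159 = 8294157.200, which is > 8259170
1.27·812938 − 2.21·4884159 = -9761560.130, which is > -9766399
This sign pattern matches Lower.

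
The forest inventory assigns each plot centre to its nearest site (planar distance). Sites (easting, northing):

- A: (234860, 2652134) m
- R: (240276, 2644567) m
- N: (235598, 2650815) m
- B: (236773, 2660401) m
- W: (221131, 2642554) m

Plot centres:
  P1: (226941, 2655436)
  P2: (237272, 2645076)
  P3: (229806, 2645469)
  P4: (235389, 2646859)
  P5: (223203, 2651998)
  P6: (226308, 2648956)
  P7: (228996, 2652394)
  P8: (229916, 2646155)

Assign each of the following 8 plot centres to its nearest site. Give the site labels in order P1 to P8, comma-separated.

A, R, N, N, W, W, A, N

P1 → A (d²=73613765.00)
P2 → R (d²=9283097.00)
P3 → N (d²=62126980.00)
P4 → N (d²=15693617.00)
P5 → W (d²=93482320.00)
P6 → W (d²=67786933.00)
P7 → A (d²=34454096.00)
P8 → N (d²=54000724.00)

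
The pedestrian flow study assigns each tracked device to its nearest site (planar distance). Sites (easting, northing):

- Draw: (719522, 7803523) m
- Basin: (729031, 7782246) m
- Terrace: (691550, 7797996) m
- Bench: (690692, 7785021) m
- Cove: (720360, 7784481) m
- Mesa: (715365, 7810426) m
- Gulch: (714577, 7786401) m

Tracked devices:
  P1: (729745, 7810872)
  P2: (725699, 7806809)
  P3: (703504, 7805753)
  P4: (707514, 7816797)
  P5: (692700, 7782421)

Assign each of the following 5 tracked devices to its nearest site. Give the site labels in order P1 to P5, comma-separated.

P1 → Draw (d²=158517530.00)
P2 → Draw (d²=48953125.00)
P3 → Mesa (d²=162520250.00)
P4 → Mesa (d²=102227842.00)
P5 → Bench (d²=10792064.00)

Draw, Draw, Mesa, Mesa, Bench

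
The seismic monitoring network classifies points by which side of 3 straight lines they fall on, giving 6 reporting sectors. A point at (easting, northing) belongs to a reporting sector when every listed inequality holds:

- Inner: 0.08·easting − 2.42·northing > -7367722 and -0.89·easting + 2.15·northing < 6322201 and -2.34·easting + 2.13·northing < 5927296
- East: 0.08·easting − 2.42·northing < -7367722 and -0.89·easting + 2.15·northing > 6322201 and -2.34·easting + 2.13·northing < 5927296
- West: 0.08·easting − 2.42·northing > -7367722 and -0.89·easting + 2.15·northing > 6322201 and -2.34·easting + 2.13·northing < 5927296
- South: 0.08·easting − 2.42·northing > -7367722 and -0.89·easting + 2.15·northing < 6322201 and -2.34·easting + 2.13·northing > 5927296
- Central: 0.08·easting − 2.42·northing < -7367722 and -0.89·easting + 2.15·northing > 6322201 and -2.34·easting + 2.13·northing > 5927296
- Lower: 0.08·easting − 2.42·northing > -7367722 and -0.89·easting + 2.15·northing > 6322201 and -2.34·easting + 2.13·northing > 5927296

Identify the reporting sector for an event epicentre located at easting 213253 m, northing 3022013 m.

South

0.08·213253 − 2.42·3022013 = -7296211.220, which is > -7367722
-0.89·213253 + 2.15·3022013 = 6307532.780, which is < 6322201
-2.34·213253 + 2.13·3022013 = 5937875.670, which is > 5927296
This sign pattern matches South.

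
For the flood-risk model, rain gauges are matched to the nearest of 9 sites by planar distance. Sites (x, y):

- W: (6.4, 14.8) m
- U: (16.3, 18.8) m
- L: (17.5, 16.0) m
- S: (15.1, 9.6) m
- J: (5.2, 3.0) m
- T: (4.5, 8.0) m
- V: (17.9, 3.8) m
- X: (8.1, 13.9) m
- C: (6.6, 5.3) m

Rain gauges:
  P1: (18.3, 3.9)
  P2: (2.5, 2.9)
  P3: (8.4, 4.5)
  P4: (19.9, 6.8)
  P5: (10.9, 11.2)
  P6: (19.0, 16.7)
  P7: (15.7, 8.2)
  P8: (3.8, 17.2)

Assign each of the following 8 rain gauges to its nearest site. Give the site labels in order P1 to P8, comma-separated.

V, J, C, V, X, L, S, W

P1 → V (d²=0.17)
P2 → J (d²=7.30)
P3 → C (d²=3.88)
P4 → V (d²=13.00)
P5 → X (d²=15.13)
P6 → L (d²=2.74)
P7 → S (d²=2.32)
P8 → W (d²=12.52)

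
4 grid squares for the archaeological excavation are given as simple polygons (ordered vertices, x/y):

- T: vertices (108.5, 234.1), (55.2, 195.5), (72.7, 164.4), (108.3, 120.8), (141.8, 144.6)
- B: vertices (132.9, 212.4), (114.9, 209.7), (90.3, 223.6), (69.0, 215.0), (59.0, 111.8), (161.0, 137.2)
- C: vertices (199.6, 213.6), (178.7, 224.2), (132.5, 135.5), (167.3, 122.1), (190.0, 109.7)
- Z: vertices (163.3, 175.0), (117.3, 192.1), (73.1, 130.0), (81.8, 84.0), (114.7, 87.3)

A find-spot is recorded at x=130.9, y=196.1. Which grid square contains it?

Cast a ray rightward from (130.9, 196.1). For each polygon, the edges (by vertex number in listed order) whose endpoints lie on opposite sides of y = 196.1, where each meets that height, and whether that is right or left of the point:
T: 1–2 at x≈56.03 (left), 5–1 at x≈122.64 (left) → 0 crossings.
B: 4–5 at x≈67.17 (left), 6–1 at x≈138.99 (right) → 1 crossing.
C: 2–3 at x≈164.06 (right), 5–1 at x≈197.98 (right) → 2 crossings.
Z: no edge straddles that height → 0 crossings.
Only B has an odd count, so the point is inside B.

B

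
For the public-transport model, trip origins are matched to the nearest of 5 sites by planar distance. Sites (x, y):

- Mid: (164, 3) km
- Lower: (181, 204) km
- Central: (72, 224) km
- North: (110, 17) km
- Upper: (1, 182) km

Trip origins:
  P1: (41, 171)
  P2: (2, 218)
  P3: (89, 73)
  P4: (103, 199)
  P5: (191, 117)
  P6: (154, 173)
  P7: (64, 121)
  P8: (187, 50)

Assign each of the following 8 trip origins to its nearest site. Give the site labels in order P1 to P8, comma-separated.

P1 → Upper (d²=1721.00)
P2 → Upper (d²=1297.00)
P3 → North (d²=3577.00)
P4 → Central (d²=1586.00)
P5 → Lower (d²=7669.00)
P6 → Lower (d²=1690.00)
P7 → Upper (d²=7690.00)
P8 → Mid (d²=2738.00)

Upper, Upper, North, Central, Lower, Lower, Upper, Mid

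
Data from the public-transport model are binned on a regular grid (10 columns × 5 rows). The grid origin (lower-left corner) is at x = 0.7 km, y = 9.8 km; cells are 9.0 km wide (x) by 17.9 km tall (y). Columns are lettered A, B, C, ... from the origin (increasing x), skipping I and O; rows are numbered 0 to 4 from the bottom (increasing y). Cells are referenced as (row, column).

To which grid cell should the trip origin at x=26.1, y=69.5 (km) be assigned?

(3, C)

Column index: ⌊(26.1 − 0.7) / 9.0⌋ = ⌊2.822⌋ = 2 → column C
Row offset from origin: ⌊(69.5 − 9.8) / 17.9⌋ = ⌊3.335⌋ = 3 → row 3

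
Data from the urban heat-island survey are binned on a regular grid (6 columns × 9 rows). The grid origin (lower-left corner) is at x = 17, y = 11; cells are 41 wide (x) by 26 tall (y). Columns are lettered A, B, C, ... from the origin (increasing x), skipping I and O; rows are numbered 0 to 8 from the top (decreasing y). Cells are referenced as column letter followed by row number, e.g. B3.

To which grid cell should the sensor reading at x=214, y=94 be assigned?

Column index: ⌊(214 − 17) / 41⌋ = ⌊4.805⌋ = 4 → column E
Row offset from origin: ⌊(94 − 11) / 26⌋ = ⌊3.192⌋ = 3 → row 5 (counted from top)

E5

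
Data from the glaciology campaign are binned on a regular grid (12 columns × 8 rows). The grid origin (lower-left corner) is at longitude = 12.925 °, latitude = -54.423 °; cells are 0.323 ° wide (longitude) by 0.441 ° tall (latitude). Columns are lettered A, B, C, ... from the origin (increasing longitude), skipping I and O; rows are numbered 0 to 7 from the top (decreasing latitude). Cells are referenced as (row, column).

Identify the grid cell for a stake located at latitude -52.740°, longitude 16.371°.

Column index: ⌊(16.371 − 12.925) / 0.323⌋ = ⌊10.669⌋ = 10 → column L
Row offset from origin: ⌊(-52.740 − -54.423) / 0.441⌋ = ⌊3.816⌋ = 3 → row 4 (counted from top)

(4, L)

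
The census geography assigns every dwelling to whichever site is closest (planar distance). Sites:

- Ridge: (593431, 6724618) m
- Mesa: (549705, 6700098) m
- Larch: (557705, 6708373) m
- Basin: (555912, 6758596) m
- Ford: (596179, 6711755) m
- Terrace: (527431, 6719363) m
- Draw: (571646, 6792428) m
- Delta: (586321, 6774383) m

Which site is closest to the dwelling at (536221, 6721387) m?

Squared distances to each site:
Ridge: 3283423461.000; Mesa: 635039777.000; Larch: 630926452.000; Basin: 1772245162.000; Ford: 3687737188.000; Terrace: 81360676.000; Draw: 6301754306.000; Delta: 5318586016.000.
Minimum at Terrace.

Terrace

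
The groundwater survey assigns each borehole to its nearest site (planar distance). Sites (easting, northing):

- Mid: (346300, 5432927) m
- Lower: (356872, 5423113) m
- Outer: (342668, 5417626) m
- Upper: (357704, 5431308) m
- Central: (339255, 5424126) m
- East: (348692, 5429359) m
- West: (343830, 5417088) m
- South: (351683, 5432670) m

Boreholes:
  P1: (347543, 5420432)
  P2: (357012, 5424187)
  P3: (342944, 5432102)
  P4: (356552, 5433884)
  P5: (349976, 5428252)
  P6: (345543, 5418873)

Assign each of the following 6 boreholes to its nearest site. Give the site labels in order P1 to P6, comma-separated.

P1 → West (d²=24968705.00)
P2 → Lower (d²=1173076.00)
P3 → Mid (d²=11943361.00)
P4 → Upper (d²=7962880.00)
P5 → East (d²=2874105.00)
P6 → West (d²=6120594.00)

West, Lower, Mid, Upper, East, West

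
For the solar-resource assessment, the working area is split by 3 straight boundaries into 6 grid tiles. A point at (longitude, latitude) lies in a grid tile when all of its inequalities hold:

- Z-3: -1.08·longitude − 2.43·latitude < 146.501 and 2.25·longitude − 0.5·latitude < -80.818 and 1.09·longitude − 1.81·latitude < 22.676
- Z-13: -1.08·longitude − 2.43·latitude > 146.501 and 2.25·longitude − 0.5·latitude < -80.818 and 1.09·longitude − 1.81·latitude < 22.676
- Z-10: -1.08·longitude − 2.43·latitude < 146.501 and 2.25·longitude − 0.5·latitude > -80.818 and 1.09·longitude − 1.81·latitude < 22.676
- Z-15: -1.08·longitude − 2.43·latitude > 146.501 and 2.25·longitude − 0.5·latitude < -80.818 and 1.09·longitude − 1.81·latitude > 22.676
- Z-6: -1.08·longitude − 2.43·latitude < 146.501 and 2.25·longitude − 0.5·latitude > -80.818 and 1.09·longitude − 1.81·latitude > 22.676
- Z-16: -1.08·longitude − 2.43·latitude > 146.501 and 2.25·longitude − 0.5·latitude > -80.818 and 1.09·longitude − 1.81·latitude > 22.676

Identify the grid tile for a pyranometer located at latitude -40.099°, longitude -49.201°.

-1.08·-49.201 − 2.43·-40.099 = 150.578, which is > 146.501
2.25·-49.201 − 0.5·-40.099 = -90.653, which is < -80.818
1.09·-49.201 − 1.81·-40.099 = 18.950, which is < 22.676
This sign pattern matches Z-13.

Z-13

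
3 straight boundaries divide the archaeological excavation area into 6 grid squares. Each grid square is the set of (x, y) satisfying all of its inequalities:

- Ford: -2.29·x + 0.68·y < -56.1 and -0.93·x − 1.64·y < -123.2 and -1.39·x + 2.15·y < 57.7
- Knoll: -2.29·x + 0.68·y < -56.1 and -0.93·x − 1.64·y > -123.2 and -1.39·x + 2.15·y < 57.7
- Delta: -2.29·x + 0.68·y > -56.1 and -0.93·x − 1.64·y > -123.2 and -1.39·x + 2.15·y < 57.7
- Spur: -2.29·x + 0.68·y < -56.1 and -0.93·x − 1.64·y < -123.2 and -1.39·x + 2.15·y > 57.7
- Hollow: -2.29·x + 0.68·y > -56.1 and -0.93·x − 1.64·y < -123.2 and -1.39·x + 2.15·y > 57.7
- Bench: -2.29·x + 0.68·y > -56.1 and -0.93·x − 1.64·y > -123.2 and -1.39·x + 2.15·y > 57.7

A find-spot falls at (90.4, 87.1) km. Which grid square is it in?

Spur

-2.29·90.4 + 0.68·87.1 = -147.788, which is < -56.1
-0.93·90.4 − 1.64·87.1 = -226.916, which is < -123.2
-1.39·90.4 + 2.15·87.1 = 61.609, which is > 57.7
This sign pattern matches Spur.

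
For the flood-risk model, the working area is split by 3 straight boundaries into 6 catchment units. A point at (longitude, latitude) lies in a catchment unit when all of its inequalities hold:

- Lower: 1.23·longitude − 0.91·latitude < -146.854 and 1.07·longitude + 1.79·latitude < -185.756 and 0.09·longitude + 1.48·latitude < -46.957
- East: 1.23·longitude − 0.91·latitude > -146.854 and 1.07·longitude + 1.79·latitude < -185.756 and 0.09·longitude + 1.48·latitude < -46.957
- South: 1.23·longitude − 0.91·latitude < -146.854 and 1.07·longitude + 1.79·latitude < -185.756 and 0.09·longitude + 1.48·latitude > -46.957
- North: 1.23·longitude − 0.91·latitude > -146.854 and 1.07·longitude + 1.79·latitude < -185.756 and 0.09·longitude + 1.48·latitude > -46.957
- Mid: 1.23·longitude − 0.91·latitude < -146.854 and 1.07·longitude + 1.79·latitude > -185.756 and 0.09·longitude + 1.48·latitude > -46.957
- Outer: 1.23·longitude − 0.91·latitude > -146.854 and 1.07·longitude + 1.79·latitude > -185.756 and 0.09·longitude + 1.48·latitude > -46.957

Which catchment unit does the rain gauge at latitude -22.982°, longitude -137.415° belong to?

1.23·-137.415 − 0.91·-22.982 = -148.107, which is < -146.854
1.07·-137.415 + 1.79·-22.982 = -188.172, which is < -185.756
0.09·-137.415 + 1.48·-22.982 = -46.381, which is > -46.957
This sign pattern matches South.

South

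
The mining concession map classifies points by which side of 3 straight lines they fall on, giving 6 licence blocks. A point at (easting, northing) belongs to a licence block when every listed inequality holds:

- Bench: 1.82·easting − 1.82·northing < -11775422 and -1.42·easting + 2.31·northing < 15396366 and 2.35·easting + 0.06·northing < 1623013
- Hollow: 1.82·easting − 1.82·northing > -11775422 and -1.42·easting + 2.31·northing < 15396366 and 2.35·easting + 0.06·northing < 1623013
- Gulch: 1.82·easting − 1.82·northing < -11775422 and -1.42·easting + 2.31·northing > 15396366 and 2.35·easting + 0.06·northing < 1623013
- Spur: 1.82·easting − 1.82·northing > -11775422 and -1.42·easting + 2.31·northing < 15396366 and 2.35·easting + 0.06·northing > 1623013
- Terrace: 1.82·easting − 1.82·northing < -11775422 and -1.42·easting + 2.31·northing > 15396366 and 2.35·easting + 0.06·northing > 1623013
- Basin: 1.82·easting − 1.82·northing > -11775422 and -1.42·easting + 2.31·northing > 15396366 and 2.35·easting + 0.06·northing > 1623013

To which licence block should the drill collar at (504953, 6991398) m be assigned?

1.82·504953 − 1.82·6991398 = -11805329.900, which is < -11775422
-1.42·504953 + 2.31·6991398 = 15433096.120, which is > 15396366
2.35·504953 + 0.06·6991398 = 1606123.430, which is < 1623013
This sign pattern matches Gulch.

Gulch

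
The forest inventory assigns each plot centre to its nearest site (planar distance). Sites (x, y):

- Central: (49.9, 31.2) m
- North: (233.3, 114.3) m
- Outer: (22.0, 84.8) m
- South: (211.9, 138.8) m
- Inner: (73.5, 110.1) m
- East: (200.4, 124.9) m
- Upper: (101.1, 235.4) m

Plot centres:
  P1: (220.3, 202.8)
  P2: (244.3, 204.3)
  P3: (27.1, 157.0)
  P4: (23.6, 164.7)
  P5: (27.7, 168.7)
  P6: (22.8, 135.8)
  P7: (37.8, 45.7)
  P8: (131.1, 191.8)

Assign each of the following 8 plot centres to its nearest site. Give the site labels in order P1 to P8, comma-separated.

South, South, Inner, Inner, Inner, Outer, Central, Upper

P1 → South (d²=4166.56)
P2 → South (d²=5340.01)
P3 → Inner (d²=4352.57)
P4 → Inner (d²=5471.17)
P5 → Inner (d²=5531.60)
P6 → Outer (d²=2601.64)
P7 → Central (d²=356.66)
P8 → Upper (d²=2800.96)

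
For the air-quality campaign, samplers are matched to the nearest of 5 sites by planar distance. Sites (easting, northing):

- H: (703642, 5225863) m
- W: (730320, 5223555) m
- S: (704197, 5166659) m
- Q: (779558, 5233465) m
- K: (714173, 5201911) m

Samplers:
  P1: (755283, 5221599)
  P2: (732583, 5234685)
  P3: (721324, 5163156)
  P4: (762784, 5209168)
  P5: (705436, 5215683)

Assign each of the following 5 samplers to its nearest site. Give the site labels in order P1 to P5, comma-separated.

P1 → W (d²=626977305.00)
P2 → W (d²=128998069.00)
P3 → S (d²=305605138.00)
P4 → Q (d²=871711285.00)
P5 → H (d²=106850836.00)

W, W, S, Q, H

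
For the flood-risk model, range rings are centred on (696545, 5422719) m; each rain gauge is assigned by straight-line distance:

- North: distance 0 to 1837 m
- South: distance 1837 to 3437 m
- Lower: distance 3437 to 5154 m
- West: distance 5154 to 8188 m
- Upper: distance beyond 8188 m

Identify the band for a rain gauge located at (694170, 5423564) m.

South

Distance = √((694170−696545)² + (5423564−5422719)²) = √(5640625.000 + 714025.000) = 2520.843 m.
1837 ≤ 2520.843 < 3437 → South.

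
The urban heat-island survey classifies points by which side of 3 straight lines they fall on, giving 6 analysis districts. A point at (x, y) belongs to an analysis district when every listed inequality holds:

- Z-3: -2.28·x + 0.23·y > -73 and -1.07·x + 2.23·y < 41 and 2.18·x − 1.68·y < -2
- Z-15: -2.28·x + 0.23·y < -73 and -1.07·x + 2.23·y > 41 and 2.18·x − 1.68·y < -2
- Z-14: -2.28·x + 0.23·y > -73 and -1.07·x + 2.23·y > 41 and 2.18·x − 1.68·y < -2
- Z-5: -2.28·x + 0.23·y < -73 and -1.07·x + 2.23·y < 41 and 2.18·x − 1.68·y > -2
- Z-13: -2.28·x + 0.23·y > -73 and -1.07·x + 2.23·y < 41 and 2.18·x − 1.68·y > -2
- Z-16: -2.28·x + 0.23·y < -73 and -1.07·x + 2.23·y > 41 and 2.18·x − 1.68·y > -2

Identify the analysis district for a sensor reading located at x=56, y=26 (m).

Z-5

-2.28·56 + 0.23·26 = -121.700, which is < -73
-1.07·56 + 2.23·26 = -1.940, which is < 41
2.18·56 − 1.68·26 = 78.400, which is > -2
This sign pattern matches Z-5.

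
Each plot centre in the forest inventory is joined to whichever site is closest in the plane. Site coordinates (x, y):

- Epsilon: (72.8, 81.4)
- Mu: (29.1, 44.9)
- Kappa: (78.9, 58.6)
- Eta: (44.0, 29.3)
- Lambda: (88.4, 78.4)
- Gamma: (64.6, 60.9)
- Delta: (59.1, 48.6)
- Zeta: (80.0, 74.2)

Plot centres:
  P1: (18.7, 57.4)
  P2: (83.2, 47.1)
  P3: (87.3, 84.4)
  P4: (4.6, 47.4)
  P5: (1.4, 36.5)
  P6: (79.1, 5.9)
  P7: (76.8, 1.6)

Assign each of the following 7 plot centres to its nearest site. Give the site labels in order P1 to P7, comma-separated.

P1 → Mu (d²=264.41)
P2 → Kappa (d²=150.74)
P3 → Lambda (d²=37.21)
P4 → Mu (d²=606.50)
P5 → Mu (d²=837.85)
P6 → Eta (d²=1779.57)
P7 → Eta (d²=1843.13)

Mu, Kappa, Lambda, Mu, Mu, Eta, Eta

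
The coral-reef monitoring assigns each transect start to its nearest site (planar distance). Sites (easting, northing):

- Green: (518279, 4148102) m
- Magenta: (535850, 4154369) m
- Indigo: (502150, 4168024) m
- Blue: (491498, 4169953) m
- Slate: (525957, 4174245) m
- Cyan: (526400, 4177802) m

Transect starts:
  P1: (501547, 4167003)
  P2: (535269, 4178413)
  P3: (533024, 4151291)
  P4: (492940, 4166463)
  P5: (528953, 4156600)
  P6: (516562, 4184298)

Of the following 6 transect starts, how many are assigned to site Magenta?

2

P1 → Indigo
P2 → Cyan
P3 → Magenta
P4 → Blue
P5 → Magenta
P6 → Cyan
2 of the 6 go to Magenta.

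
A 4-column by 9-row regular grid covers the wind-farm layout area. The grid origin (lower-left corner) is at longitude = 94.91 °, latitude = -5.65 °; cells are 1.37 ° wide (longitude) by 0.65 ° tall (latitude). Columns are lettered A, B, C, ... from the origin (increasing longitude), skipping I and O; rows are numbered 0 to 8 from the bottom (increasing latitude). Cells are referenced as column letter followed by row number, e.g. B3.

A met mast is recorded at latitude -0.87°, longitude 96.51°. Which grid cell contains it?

Column index: ⌊(96.51 − 94.91) / 1.37⌋ = ⌊1.168⌋ = 1 → column B
Row offset from origin: ⌊(-0.87 − -5.65) / 0.65⌋ = ⌊7.354⌋ = 7 → row 7

B7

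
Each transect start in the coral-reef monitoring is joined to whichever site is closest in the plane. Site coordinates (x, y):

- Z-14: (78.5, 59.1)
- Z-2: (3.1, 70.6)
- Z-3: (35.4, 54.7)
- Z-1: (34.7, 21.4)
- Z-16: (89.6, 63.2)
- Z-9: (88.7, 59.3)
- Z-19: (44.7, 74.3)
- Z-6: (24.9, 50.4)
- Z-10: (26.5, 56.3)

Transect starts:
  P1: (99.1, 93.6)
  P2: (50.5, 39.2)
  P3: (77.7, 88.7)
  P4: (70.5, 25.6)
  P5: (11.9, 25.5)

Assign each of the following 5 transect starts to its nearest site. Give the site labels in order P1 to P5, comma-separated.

P1 → Z-16 (d²=1014.41)
P2 → Z-3 (d²=468.26)
P3 → Z-16 (d²=791.86)
P4 → Z-14 (d²=1186.25)
P5 → Z-1 (d²=536.65)

Z-16, Z-3, Z-16, Z-14, Z-1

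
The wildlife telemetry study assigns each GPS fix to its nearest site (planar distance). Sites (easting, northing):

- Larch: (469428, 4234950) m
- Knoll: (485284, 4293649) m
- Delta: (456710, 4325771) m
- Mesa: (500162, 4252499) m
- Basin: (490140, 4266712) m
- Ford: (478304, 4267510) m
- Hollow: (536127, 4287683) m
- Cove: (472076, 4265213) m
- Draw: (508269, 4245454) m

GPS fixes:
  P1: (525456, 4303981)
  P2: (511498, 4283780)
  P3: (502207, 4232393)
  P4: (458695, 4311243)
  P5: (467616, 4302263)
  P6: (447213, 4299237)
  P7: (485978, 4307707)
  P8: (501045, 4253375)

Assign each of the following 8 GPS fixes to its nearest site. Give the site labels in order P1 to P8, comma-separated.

Hollow, Hollow, Draw, Delta, Knoll, Delta, Knoll, Mesa

P1 → Hollow (d²=379495045.00)
P2 → Hollow (d²=621821050.00)
P3 → Draw (d²=207337565.00)
P4 → Delta (d²=215003009.00)
P5 → Knoll (d²=386359220.00)
P6 → Delta (d²=794246165.00)
P7 → Knoll (d²=198109000.00)
P8 → Mesa (d²=1547065.00)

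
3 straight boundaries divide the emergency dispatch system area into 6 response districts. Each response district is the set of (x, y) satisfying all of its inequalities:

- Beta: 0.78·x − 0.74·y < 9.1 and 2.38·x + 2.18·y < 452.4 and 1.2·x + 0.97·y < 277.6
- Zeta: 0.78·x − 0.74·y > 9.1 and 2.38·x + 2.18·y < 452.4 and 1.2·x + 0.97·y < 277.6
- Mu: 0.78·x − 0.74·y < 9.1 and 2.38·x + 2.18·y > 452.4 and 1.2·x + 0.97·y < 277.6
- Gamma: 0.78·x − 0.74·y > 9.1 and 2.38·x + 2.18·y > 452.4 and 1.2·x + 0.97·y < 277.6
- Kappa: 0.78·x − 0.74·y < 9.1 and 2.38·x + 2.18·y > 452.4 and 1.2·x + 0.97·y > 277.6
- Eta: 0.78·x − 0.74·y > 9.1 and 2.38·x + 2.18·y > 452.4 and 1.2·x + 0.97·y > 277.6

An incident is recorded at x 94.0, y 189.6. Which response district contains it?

0.78·94.0 − 0.74·189.6 = -66.984, which is < 9.1
2.38·94.0 + 2.18·189.6 = 637.048, which is > 452.4
1.2·94.0 + 0.97·189.6 = 296.712, which is > 277.6
This sign pattern matches Kappa.

Kappa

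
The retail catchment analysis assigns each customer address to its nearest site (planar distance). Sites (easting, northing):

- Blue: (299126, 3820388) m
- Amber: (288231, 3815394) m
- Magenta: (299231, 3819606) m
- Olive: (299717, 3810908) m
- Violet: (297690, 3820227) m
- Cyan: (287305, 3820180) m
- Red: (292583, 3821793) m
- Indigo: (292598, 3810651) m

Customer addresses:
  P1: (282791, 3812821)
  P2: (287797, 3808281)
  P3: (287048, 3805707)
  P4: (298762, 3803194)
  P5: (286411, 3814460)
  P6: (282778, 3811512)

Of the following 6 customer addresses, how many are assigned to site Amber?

3

P1 → Amber
P2 → Indigo
P3 → Indigo
P4 → Olive
P5 → Amber
P6 → Amber
3 of the 6 go to Amber.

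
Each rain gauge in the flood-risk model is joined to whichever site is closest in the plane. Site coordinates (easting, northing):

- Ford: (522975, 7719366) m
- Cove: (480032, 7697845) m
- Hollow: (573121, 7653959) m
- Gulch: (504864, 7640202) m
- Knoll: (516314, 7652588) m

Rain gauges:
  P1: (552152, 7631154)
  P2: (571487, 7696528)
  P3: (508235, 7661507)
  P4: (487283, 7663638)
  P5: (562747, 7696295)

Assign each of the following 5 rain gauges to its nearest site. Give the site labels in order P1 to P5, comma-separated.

Hollow, Hollow, Knoll, Gulch, Hollow

P1 → Hollow (d²=959766986.00)
P2 → Hollow (d²=1814789717.00)
P3 → Knoll (d²=144818802.00)
P4 → Gulch (d²=858337657.00)
P5 → Hollow (d²=1899956772.00)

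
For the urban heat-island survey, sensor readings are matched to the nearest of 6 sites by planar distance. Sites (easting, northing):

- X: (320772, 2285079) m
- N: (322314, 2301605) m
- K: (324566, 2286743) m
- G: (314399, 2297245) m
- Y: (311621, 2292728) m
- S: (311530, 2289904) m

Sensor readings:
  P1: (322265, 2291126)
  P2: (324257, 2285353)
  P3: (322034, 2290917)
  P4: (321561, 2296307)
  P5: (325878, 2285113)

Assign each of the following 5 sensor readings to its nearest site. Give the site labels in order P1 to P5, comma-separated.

K, K, K, N, K

P1 → K (d²=24505290.00)
P2 → K (d²=2027581.00)
P3 → K (d²=23833300.00)
P4 → N (d²=28635813.00)
P5 → K (d²=4378244.00)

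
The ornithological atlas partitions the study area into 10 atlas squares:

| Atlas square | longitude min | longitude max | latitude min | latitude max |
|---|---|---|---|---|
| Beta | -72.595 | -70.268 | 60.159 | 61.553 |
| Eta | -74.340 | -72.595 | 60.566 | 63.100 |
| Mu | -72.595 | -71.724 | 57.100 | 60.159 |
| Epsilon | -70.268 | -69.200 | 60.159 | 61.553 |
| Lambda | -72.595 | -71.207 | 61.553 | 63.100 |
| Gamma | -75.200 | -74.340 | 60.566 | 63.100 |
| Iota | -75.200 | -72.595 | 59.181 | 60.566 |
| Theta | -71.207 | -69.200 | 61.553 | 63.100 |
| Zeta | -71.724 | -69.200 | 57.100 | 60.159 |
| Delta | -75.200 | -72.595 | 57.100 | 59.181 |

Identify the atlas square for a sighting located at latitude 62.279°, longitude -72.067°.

The point has longitude = -72.067 and latitude = 62.279.
Only Lambda satisfies -72.595 ≤ longitude ≤ -71.207 and 61.553 ≤ latitude ≤ 63.100.

Lambda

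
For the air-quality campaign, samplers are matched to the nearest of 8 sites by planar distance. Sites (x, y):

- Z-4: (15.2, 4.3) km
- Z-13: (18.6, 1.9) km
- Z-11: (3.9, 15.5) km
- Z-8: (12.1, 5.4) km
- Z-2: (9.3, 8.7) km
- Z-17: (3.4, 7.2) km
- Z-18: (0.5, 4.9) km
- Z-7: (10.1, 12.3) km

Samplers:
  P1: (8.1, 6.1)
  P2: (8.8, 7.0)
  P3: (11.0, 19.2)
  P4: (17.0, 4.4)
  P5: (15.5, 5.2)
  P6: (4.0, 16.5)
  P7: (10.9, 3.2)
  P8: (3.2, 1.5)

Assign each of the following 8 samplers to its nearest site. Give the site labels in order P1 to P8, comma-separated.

P1 → Z-2 (d²=8.20)
P2 → Z-2 (d²=3.14)
P3 → Z-7 (d²=48.42)
P4 → Z-4 (d²=3.25)
P5 → Z-4 (d²=0.90)
P6 → Z-11 (d²=1.01)
P7 → Z-8 (d²=6.28)
P8 → Z-18 (d²=18.85)

Z-2, Z-2, Z-7, Z-4, Z-4, Z-11, Z-8, Z-18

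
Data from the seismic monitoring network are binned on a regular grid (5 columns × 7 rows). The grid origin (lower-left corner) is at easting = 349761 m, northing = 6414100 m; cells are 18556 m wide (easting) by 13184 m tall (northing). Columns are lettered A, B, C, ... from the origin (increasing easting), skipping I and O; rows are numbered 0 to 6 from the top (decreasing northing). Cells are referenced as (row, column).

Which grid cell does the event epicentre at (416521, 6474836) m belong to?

Column index: ⌊(416521 − 349761) / 18556⌋ = ⌊3.598⌋ = 3 → column D
Row offset from origin: ⌊(6474836 − 6414100) / 13184⌋ = ⌊4.607⌋ = 4 → row 2 (counted from top)

(2, D)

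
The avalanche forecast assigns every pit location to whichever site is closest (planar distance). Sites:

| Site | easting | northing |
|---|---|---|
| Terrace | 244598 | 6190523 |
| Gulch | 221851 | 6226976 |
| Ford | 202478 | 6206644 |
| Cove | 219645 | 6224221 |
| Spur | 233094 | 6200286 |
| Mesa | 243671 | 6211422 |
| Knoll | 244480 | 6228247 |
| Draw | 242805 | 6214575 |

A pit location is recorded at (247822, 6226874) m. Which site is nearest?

Knoll

Squared distances to each site:
Terrace: 1331789377.000; Gulch: 674503245.000; Ford: 2465331236.000; Cove: 800981738.000; Spur: 923835728.000; Mesa: 255995105.000; Knoll: 13054093.000; Draw: 176435690.000.
Minimum at Knoll.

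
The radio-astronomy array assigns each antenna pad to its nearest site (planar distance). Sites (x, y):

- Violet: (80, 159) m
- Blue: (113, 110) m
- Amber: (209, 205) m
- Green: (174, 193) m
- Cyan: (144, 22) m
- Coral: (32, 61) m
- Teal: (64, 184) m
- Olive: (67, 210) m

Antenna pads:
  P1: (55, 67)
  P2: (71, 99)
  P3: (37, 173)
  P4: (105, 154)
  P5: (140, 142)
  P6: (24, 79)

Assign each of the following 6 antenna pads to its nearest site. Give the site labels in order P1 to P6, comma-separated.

Coral, Blue, Teal, Violet, Blue, Coral

P1 → Coral (d²=565.00)
P2 → Blue (d²=1885.00)
P3 → Teal (d²=850.00)
P4 → Violet (d²=650.00)
P5 → Blue (d²=1753.00)
P6 → Coral (d²=388.00)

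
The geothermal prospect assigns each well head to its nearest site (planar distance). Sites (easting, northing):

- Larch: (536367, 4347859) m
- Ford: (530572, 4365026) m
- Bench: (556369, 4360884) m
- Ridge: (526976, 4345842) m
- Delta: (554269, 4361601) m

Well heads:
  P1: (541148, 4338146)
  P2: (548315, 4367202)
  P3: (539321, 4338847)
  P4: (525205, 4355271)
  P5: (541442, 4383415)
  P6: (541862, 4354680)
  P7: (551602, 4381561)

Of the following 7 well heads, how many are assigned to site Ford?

1

P1 → Larch
P2 → Delta
P3 → Larch
P4 → Ridge
P5 → Ford
P6 → Larch
P7 → Delta
1 of the 7 goes to Ford.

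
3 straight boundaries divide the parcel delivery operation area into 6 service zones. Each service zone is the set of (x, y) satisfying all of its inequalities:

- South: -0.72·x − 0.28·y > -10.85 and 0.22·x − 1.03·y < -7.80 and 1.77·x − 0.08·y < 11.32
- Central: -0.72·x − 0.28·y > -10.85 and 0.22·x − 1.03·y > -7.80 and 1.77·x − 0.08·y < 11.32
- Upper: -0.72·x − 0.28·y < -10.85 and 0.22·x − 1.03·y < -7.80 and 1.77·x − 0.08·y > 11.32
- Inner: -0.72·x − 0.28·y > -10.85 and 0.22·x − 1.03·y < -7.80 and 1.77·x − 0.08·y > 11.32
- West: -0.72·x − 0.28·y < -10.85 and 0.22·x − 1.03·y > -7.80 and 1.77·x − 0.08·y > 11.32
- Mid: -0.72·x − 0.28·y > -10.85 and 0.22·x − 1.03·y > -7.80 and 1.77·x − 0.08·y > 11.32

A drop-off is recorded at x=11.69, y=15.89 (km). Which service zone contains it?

Upper

-0.72·11.69 − 0.28·15.89 = -12.866, which is < -10.85
0.22·11.69 − 1.03·15.89 = -13.795, which is < -7.80
1.77·11.69 − 0.08·15.89 = 19.420, which is > 11.32
This sign pattern matches Upper.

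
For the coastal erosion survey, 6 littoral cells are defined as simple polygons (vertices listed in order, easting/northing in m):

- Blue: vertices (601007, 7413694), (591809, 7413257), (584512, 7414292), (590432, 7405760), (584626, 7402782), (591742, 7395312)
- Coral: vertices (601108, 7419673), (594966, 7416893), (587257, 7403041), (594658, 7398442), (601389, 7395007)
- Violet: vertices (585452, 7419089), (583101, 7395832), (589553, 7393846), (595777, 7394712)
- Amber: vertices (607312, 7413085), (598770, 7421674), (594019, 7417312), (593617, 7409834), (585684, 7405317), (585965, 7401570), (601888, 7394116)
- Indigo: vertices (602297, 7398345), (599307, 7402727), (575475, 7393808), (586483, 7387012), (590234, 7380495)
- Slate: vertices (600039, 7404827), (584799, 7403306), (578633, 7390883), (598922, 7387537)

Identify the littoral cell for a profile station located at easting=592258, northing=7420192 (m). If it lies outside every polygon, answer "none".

none

Cast a ray rightward from (592258, 7420192). For each polygon, the edges (by vertex number in listed order) whose endpoints lie on opposite sides of northing = 7420192, where each meets that height, and whether that is right or left of the point:
Blue: no edge straddles that height → 0 crossings.
Coral: no edge straddles that height → 0 crossings.
Violet: no edge straddles that height → 0 crossings.
Amber: 1–2 at easting≈600243.9 (right), 2–3 at easting≈597155.8 (right) → 2 crossings.
Indigo: no edge straddles that height → 0 crossings.
Slate: no edge straddles that height → 0 crossings.
All counts are even, so the point lies outside every listed polygon.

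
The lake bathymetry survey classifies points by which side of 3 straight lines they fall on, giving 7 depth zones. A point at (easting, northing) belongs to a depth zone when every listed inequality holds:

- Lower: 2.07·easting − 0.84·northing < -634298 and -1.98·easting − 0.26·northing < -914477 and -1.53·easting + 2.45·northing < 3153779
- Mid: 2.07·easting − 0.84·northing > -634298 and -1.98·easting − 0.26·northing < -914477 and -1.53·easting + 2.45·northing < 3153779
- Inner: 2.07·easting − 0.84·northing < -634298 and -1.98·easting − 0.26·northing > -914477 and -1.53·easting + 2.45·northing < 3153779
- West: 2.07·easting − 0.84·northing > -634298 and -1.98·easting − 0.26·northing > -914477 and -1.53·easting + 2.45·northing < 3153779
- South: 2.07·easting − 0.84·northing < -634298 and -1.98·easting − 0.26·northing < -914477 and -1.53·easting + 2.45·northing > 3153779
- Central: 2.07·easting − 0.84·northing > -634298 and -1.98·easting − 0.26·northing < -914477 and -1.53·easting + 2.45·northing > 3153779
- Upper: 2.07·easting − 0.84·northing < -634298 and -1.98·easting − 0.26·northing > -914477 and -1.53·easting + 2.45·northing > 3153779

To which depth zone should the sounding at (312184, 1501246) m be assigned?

2.07·312184 − 0.84·1501246 = -614825.760, which is > -634298
-1.98·312184 − 0.26·1501246 = -1008448.280, which is < -914477
-1.53·312184 + 2.45·1501246 = 3200411.180, which is > 3153779
This sign pattern matches Central.

Central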